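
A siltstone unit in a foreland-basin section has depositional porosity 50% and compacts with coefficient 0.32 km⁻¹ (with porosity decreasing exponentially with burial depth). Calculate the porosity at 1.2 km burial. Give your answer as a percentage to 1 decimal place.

n = n₀·exp(−β·z) = 0.5 × exp(−0.32 × 1.2) = 0.5 × exp(−0.384)
  = 0.5 × 0.6811 = 0.3406

34.1%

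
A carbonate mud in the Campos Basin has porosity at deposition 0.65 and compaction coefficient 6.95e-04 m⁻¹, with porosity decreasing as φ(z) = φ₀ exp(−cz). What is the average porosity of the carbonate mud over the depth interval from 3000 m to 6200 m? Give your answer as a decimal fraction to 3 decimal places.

Working in km (1 km = 1000 m; c in km⁻¹ = c in m⁻¹ × 1000):
⟨φ⟩ = (1/(z₂−z₁)) ∫ φ₀ e^(−cz) dz = φ₀·(e^(−c·z₁) − e^(−c·z₂)) / (c·(z₂−z₁))
e^(−0.695×3) = 0.1243; e^(−0.695×6.2) = 0.0134
⟨φ⟩ = 0.65 × (0.1243 − 0.0134) / (0.695 × 3.2) = 0.65 × 0.0498 = 0.0324

0.032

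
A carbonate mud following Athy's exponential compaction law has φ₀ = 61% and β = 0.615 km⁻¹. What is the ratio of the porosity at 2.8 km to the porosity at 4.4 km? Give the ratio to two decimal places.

2.68

φ(z₁)/φ(z₂) = e^(−β·z₁)/e^(−β·z₂) = e^{β(z₂−z₁)}
= exp(0.615 × 1.6) = exp(0.984) = 2.6751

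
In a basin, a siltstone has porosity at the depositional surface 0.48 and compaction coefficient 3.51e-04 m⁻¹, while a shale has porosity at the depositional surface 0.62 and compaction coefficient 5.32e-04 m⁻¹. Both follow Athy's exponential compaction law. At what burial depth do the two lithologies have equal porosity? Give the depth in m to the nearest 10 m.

Working in km (1 km = 1000 m; c in km⁻¹ = c in m⁻¹ × 1000):
Set n₀ₐ e^(−cₐz) = n₀ᵦ e^(−cᵦz) ⇒ ln(n₀ₐ/n₀ᵦ) = (cₐ − cᵦ)·z
z = ln(0.48/0.62) / (0.351 − 0.532) = -0.2559 / -0.181 = 1.414 km

1410 m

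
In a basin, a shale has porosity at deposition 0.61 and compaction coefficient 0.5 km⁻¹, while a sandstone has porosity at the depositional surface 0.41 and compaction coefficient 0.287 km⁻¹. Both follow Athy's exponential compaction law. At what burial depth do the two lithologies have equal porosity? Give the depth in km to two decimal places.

1.87 km

Set n₀ₐ e^(−cₐz) = n₀ᵦ e^(−cᵦz) ⇒ ln(n₀ₐ/n₀ᵦ) = (cₐ − cᵦ)·z
z = ln(0.61/0.41) / (0.5 − 0.287) = 0.3973 / 0.213 = 1.865 km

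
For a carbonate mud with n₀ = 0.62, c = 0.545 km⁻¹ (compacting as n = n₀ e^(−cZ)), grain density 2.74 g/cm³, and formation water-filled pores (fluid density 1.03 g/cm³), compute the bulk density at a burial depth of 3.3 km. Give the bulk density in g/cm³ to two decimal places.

Porosity at depth: n = 0.62·exp(−0.545×3.3) = 0.62×0.1655 = 0.1026
Bulk density: ρ_b = (1−n)ρ_g + n·ρ_f = 0.8974×2.74 + 0.1026×1.03
       = 2.459 + 0.106 = 2.564 g/cm³

2.56 g/cm³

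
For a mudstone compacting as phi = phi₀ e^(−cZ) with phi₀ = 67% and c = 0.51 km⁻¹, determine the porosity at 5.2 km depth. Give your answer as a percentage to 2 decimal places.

phi = phi₀·exp(−c·Z) = 0.67 × exp(−0.51 × 5.2) = 0.67 × exp(−2.652)
  = 0.67 × 0.0705 = 0.0472

4.72%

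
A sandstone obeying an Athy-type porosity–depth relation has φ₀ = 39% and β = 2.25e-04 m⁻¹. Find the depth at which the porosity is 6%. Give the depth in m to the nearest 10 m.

Working in km (1 km = 1000 m; β in km⁻¹ = β in m⁻¹ × 1000):
Invert Athy's law: Z = ln(φ₀/φ) / β
Z = ln(0.39/0.06) / 0.225 = ln(6.5) / 0.225 = 1.8718 / 0.225 = 8.319 km

8320 m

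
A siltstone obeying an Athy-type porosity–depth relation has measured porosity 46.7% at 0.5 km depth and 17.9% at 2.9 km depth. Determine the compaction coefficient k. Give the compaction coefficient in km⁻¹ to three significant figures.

Athy: phi(Z) = phi₀ e^(−kZ) ⇒ phi₁/phi₂ = e^{k(Z₂−Z₁)} ⇒ k = ln(phi₁/phi₂)/(Z₂−Z₁)
k = ln(0.467/0.179) / (2.9 − 0.5) = ln(2.609) / 2.4 = 0.9589 / 2.4 = 0.3996 km⁻¹

0.400 km⁻¹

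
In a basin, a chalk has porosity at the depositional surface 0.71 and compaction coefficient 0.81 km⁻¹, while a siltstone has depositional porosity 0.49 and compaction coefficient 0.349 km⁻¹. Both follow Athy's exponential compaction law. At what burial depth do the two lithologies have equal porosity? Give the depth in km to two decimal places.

0.80 km

Set phi₀ₐ e^(−kₐZ) = phi₀ᵦ e^(−kᵦZ) ⇒ ln(phi₀ₐ/phi₀ᵦ) = (kₐ − kᵦ)·Z
Z = ln(0.71/0.49) / (0.81 − 0.349) = 0.3709 / 0.461 = 0.804 km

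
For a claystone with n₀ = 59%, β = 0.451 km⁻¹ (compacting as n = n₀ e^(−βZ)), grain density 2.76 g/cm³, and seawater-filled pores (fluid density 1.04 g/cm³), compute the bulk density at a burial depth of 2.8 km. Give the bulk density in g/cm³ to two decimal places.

2.47 g/cm³

Porosity at depth: n = 0.59·exp(−0.451×2.8) = 0.59×0.2829 = 0.1669
Bulk density: ρ_b = (1−n)ρ_g + n·ρ_f = 0.8331×2.76 + 0.1669×1.04
       = 2.299 + 0.174 = 2.473 g/cm³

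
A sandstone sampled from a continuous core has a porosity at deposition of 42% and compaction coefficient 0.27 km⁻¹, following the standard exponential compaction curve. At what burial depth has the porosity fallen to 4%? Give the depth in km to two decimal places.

8.71 km

Invert Athy's law: Z = ln(phi₀/phi) / c
Z = ln(0.42/0.04) / 0.27 = ln(10.5) / 0.27 = 2.3514 / 0.27 = 8.709 km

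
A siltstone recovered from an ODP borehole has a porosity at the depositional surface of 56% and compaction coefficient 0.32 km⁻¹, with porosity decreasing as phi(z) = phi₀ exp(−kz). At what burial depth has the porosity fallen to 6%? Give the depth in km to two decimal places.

Invert Athy's law: z = ln(phi₀/phi) / k
z = ln(0.56/0.06) / 0.32 = ln(9.333) / 0.32 = 2.2336 / 0.32 = 6.980 km

6.98 km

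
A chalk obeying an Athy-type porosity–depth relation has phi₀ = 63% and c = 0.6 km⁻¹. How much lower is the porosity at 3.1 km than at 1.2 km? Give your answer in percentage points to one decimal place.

20.9 percentage points

phi(1.2) = 0.63·e^(−0.6×1.2) = 0.3067
phi(3.1) = 0.63·e^(−0.6×3.1) = 0.0981
Δphi = 0.3067 − 0.0981 = 0.2086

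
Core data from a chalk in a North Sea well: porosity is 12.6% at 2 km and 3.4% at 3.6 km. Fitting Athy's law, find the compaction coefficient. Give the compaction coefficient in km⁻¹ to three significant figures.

0.819 km⁻¹

Athy: n(z) = n₀ e^(−βz) ⇒ n₁/n₂ = e^{β(z₂−z₁)} ⇒ β = ln(n₁/n₂)/(z₂−z₁)
β = ln(0.126/0.034) / (3.6 − 2) = ln(3.706) / 1.6 = 1.3099 / 1.6 = 0.8187 km⁻¹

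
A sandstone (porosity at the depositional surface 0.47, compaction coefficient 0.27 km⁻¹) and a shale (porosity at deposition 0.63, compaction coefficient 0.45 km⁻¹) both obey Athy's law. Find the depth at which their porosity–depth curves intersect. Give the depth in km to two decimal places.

1.63 km

Set n₀ₐ e^(−kₐZ) = n₀ᵦ e^(−kᵦZ) ⇒ ln(n₀ₐ/n₀ᵦ) = (kₐ − kᵦ)·Z
Z = ln(0.47/0.63) / (0.27 − 0.45) = -0.2930 / -0.18 = 1.628 km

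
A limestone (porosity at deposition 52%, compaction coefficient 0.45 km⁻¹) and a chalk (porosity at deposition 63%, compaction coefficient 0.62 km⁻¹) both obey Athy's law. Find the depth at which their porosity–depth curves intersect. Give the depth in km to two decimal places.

1.13 km

Set φ₀ₐ e^(−kₐd) = φ₀ᵦ e^(−kᵦd) ⇒ ln(φ₀ₐ/φ₀ᵦ) = (kₐ − kᵦ)·d
d = ln(0.52/0.63) / (0.45 − 0.62) = -0.1919 / -0.17 = 1.129 km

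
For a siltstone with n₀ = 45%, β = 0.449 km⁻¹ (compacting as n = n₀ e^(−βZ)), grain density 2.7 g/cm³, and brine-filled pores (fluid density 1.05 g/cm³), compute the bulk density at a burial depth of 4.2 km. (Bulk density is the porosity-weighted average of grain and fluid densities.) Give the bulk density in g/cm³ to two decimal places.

2.59 g/cm³

Porosity at depth: n = 0.45·exp(−0.449×4.2) = 0.45×0.1517 = 0.0683
Bulk density: ρ_b = (1−n)ρ_g + n·ρ_f = 0.9317×2.7 + 0.0683×1.05
       = 2.516 + 0.072 = 2.587 g/cm³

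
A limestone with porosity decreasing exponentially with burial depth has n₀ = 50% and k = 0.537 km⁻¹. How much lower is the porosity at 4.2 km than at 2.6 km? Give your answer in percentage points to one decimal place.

7.1 percentage points

n(2.6) = 0.5·e^(−0.537×2.6) = 0.1238
n(4.2) = 0.5·e^(−0.537×4.2) = 0.0524
Δn = 0.1238 − 0.0524 = 0.0714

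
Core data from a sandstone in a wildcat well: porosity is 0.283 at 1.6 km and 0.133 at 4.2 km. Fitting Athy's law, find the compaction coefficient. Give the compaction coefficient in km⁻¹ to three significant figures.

0.290 km⁻¹

Athy: φ(Z) = φ₀ e^(−cZ) ⇒ φ₁/φ₂ = e^{c(Z₂−Z₁)} ⇒ c = ln(φ₁/φ₂)/(Z₂−Z₁)
c = ln(0.283/0.133) / (4.2 − 1.6) = ln(2.128) / 2.6 = 0.7551 / 2.6 = 0.2904 km⁻¹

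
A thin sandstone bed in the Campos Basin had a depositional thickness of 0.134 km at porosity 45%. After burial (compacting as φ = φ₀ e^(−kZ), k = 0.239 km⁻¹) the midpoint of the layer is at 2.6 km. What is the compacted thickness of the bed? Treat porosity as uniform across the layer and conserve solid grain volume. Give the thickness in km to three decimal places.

Porosity at 2.6 km: φ = 0.45·exp(−0.239×2.6) = 0.2417
Solid-volume conservation: h(1−φ) = h₀(1−φ₀) ⇒ h = h₀·(1−φ₀)/(1−φ)
h = 0.134 × (1 − 0.45)/(1 − 0.2417) = 0.134 × 0.7253 = 0.0972 km

0.097 km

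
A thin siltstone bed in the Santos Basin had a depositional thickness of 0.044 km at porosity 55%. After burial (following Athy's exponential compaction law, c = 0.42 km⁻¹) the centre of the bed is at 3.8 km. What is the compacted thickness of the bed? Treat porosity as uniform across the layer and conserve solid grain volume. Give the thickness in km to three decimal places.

Porosity at 3.8 km: n = 0.55·exp(−0.42×3.8) = 0.1115
Solid-volume conservation: h(1−n) = h₀(1−n₀) ⇒ h = h₀·(1−n₀)/(1−n)
h = 0.044 × (1 − 0.55)/(1 − 0.1115) = 0.044 × 0.5065 = 0.0223 km

0.022 km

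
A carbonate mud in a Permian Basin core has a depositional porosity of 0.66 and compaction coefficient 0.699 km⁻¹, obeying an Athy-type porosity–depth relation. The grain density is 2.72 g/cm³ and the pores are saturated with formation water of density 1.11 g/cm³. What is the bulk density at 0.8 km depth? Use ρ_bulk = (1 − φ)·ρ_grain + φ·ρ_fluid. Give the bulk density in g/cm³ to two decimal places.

2.11 g/cm³

Porosity at depth: φ = 0.66·exp(−0.699×0.8) = 0.66×0.5717 = 0.3773
Bulk density: ρ_b = (1−φ)ρ_g + φ·ρ_f = 0.6227×2.72 + 0.3773×1.11
       = 1.694 + 0.419 = 2.113 g/cm³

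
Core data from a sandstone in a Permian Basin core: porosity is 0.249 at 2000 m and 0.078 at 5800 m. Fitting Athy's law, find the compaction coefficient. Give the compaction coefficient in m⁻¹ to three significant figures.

0.000305 m⁻¹

Working in km (1 km = 1000 m; β in km⁻¹ = β in m⁻¹ × 1000):
Athy: φ(z) = φ₀ e^(−βz) ⇒ φ₁/φ₂ = e^{β(z₂−z₁)} ⇒ β = ln(φ₁/φ₂)/(z₂−z₁)
β = ln(0.249/0.078) / (5.8 − 2) = ln(3.192) / 3.8 = 1.1607 / 3.8 = 0.3055 km⁻¹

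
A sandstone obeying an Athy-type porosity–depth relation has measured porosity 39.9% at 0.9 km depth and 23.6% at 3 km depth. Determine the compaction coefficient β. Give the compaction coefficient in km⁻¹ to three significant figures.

Athy: phi(z) = phi₀ e^(−βz) ⇒ phi₁/phi₂ = e^{β(z₂−z₁)} ⇒ β = ln(phi₁/phi₂)/(z₂−z₁)
β = ln(0.399/0.236) / (3 − 0.9) = ln(1.691) / 2.1 = 0.5251 / 2.1 = 0.2501 km⁻¹

0.250 km⁻¹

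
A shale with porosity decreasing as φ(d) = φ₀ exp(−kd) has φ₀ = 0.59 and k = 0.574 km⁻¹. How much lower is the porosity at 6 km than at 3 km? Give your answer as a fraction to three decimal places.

0.087

φ(3) = 0.59·e^(−0.574×3) = 0.1054
φ(6) = 0.59·e^(−0.574×6) = 0.0188
Δφ = 0.1054 − 0.0188 = 0.0866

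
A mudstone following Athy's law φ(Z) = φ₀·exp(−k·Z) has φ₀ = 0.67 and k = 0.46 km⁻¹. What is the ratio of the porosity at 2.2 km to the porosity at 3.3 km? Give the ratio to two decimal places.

1.66

φ(Z₁)/φ(Z₂) = e^(−k·Z₁)/e^(−k·Z₂) = e^{k(Z₂−Z₁)}
= exp(0.46 × 1.1) = exp(0.506) = 1.6586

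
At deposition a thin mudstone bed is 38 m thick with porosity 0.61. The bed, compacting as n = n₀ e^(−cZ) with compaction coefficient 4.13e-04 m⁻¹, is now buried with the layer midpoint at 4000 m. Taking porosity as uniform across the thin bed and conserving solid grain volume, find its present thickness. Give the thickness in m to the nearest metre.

17 m

Working in km (1 km = 1000 m; c in km⁻¹ = c in m⁻¹ × 1000):
Porosity at 4 km: n = 0.61·exp(−0.413×4) = 0.1169
Solid-volume conservation: h(1−n) = h₀(1−n₀) ⇒ h = h₀·(1−n₀)/(1−n)
h = 0.038 × (1 − 0.61)/(1 − 0.1169) = 0.038 × 0.4416 = 0.0168 km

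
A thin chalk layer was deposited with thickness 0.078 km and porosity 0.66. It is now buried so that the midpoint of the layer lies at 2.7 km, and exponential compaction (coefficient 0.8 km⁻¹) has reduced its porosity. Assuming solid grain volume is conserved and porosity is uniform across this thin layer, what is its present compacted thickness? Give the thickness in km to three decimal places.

Porosity at 2.7 km: φ = 0.66·exp(−0.8×2.7) = 0.0761
Solid-volume conservation: h(1−φ) = h₀(1−φ₀) ⇒ h = h₀·(1−φ₀)/(1−φ)
h = 0.078 × (1 − 0.66)/(1 − 0.0761) = 0.078 × 0.3680 = 0.0287 km

0.029 km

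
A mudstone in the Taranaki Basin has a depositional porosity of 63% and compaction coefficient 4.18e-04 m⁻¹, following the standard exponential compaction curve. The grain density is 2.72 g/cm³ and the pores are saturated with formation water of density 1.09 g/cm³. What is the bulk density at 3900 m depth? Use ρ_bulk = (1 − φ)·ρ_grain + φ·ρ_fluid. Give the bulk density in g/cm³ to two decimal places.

Working in km (1 km = 1000 m; β in km⁻¹ = β in m⁻¹ × 1000):
Porosity at depth: φ = 0.63·exp(−0.418×3.9) = 0.63×0.1959 = 0.1234
Bulk density: ρ_b = (1−φ)ρ_g + φ·ρ_f = 0.8766×2.72 + 0.1234×1.09
       = 2.384 + 0.135 = 2.519 g/cm³

2.52 g/cm³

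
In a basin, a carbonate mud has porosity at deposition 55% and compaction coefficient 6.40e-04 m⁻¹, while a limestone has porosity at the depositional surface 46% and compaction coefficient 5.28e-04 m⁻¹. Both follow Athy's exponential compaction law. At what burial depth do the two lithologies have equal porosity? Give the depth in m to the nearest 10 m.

Working in km (1 km = 1000 m; k in km⁻¹ = k in m⁻¹ × 1000):
Set n₀ₐ e^(−kₐz) = n₀ᵦ e^(−kᵦz) ⇒ ln(n₀ₐ/n₀ᵦ) = (kₐ − kᵦ)·z
z = ln(0.55/0.46) / (0.64 − 0.528) = 0.1787 / 0.112 = 1.595 km

1600 m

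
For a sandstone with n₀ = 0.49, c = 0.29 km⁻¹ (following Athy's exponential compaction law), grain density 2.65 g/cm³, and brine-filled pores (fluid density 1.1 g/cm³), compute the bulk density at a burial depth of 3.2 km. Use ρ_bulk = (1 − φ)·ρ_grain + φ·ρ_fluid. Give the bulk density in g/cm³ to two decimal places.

2.35 g/cm³

Porosity at depth: n = 0.49·exp(−0.29×3.2) = 0.49×0.3953 = 0.1937
Bulk density: ρ_b = (1−n)ρ_g + n·ρ_f = 0.8063×2.65 + 0.1937×1.1
       = 2.137 + 0.213 = 2.350 g/cm³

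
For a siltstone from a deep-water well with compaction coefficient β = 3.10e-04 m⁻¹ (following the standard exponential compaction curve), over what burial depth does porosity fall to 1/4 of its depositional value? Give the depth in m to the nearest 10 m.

4470 m

Working in km (1 km = 1000 m; β in km⁻¹ = β in m⁻¹ × 1000):
n/n₀ = 1/4 ⇒ exp(−β·d) = 1/4 ⇒ d = ln(4) / β
d = 1.3863 / 0.31 = 4.472 km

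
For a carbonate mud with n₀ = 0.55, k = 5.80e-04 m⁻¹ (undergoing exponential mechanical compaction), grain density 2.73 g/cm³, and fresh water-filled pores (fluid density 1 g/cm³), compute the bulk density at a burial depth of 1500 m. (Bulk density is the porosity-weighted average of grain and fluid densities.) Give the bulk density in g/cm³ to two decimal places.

2.33 g/cm³

Working in km (1 km = 1000 m; k in km⁻¹ = k in m⁻¹ × 1000):
Porosity at depth: n = 0.55·exp(−0.58×1.5) = 0.55×0.4190 = 0.2304
Bulk density: ρ_b = (1−n)ρ_g + n·ρ_f = 0.7696×2.73 + 0.2304×1
       = 2.101 + 0.230 = 2.331 g/cm³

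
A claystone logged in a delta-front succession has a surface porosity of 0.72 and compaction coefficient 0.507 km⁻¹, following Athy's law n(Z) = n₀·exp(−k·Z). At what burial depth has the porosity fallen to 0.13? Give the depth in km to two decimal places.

3.38 km

Invert Athy's law: Z = ln(n₀/n) / k
Z = ln(0.72/0.13) / 0.507 = ln(5.538) / 0.507 = 1.7117 / 0.507 = 3.376 km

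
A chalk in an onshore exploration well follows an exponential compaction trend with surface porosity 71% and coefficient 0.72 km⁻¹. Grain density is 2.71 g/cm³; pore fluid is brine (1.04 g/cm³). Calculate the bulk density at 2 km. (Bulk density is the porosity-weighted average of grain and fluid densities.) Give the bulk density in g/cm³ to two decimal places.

Porosity at depth: n = 0.71·exp(−0.72×2) = 0.71×0.2369 = 0.1682
Bulk density: ρ_b = (1−n)ρ_g + n·ρ_f = 0.8318×2.71 + 0.1682×1.04
       = 2.254 + 0.175 = 2.429 g/cm³

2.43 g/cm³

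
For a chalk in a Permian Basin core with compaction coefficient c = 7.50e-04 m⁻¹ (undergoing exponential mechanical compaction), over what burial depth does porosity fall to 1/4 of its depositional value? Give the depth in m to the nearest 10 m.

Working in km (1 km = 1000 m; c in km⁻¹ = c in m⁻¹ × 1000):
φ/φ₀ = 1/4 ⇒ exp(−c·d) = 1/4 ⇒ d = ln(4) / c
d = 1.3863 / 0.75 = 1.848 km

1850 m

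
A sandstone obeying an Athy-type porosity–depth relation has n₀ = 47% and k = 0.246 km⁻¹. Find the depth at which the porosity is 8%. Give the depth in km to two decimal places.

7.20 km

Invert Athy's law: z = ln(n₀/n) / k
z = ln(0.47/0.08) / 0.246 = ln(5.875) / 0.246 = 1.7707 / 0.246 = 7.198 km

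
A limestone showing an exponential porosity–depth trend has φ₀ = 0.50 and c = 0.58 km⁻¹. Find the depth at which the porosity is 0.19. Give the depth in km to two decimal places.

1.67 km

Invert Athy's law: d = ln(φ₀/φ) / c
d = ln(0.5/0.19) / 0.58 = ln(2.632) / 0.58 = 0.9676 / 0.58 = 1.668 km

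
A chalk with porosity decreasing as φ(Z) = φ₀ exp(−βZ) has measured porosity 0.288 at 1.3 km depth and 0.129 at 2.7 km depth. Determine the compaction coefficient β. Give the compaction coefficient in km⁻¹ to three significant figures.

Athy: φ(Z) = φ₀ e^(−βZ) ⇒ φ₁/φ₂ = e^{β(Z₂−Z₁)} ⇒ β = ln(φ₁/φ₂)/(Z₂−Z₁)
β = ln(0.288/0.129) / (2.7 − 1.3) = ln(2.233) / 1.4 = 0.8031 / 1.4 = 0.5737 km⁻¹

0.574 km⁻¹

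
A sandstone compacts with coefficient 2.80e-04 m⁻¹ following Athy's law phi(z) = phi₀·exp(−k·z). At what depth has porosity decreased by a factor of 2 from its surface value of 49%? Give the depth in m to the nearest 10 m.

Working in km (1 km = 1000 m; k in km⁻¹ = k in m⁻¹ × 1000):
phi/phi₀ = 1/2 ⇒ exp(−k·z) = 1/2 ⇒ z = ln(2) / k
z = 0.6931 / 0.28 = 2.476 km

2480 m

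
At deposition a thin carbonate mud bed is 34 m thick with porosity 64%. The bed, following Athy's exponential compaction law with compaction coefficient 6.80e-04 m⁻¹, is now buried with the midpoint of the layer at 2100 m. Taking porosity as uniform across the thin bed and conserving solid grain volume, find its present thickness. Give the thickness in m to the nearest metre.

Working in km (1 km = 1000 m; c in km⁻¹ = c in m⁻¹ × 1000):
Porosity at 2.1 km: phi = 0.64·exp(−0.68×2.1) = 0.1535
Solid-volume conservation: h(1−phi) = h₀(1−phi₀) ⇒ h = h₀·(1−phi₀)/(1−phi)
h = 0.034 × (1 − 0.64)/(1 − 0.1535) = 0.034 × 0.4253 = 0.0145 km

14 m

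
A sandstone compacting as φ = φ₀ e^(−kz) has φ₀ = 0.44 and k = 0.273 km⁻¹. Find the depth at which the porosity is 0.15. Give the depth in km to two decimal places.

3.94 km

Invert Athy's law: z = ln(φ₀/φ) / k
z = ln(0.44/0.15) / 0.273 = ln(2.933) / 0.273 = 1.0761 / 0.273 = 3.942 km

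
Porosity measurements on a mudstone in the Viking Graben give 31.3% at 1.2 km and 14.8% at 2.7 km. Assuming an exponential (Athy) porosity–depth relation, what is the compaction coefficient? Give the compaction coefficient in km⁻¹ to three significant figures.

Athy: φ(z) = φ₀ e^(−cz) ⇒ φ₁/φ₂ = e^{c(z₂−z₁)} ⇒ c = ln(φ₁/φ₂)/(z₂−z₁)
c = ln(0.313/0.148) / (2.7 − 1.2) = ln(2.115) / 1.5 = 0.7490 / 1.5 = 0.4993 km⁻¹

0.499 km⁻¹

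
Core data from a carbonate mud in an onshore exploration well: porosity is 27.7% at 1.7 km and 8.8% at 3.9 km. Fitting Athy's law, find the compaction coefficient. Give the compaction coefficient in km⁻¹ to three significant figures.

0.521 km⁻¹

Athy: phi(z) = phi₀ e^(−kz) ⇒ phi₁/phi₂ = e^{k(z₂−z₁)} ⇒ k = ln(phi₁/phi₂)/(z₂−z₁)
k = ln(0.277/0.088) / (3.9 − 1.7) = ln(3.148) / 2.2 = 1.1467 / 2.2 = 0.5212 km⁻¹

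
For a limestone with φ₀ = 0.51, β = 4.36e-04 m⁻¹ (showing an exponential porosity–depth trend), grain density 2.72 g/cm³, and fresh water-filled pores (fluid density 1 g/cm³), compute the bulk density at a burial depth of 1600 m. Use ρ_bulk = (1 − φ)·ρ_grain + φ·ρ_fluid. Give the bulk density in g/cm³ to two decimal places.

Working in km (1 km = 1000 m; β in km⁻¹ = β in m⁻¹ × 1000):
Porosity at depth: φ = 0.51·exp(−0.436×1.6) = 0.51×0.4978 = 0.2539
Bulk density: ρ_b = (1−φ)ρ_g + φ·ρ_f = 0.7461×2.72 + 0.2539×1
       = 2.029 + 0.254 = 2.283 g/cm³

2.28 g/cm³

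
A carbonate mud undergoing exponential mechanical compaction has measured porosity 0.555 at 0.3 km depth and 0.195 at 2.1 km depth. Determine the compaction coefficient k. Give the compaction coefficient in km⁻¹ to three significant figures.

Athy: phi(z) = phi₀ e^(−kz) ⇒ phi₁/phi₂ = e^{k(z₂−z₁)} ⇒ k = ln(phi₁/phi₂)/(z₂−z₁)
k = ln(0.555/0.195) / (2.1 − 0.3) = ln(2.846) / 1.8 = 1.0460 / 1.8 = 0.5811 km⁻¹

0.581 km⁻¹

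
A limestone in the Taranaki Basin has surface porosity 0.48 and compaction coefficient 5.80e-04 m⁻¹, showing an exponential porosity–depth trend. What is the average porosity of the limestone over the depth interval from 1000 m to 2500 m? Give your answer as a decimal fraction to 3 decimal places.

Working in km (1 km = 1000 m; c in km⁻¹ = c in m⁻¹ × 1000):
⟨n⟩ = (1/(z₂−z₁)) ∫ n₀ e^(−cz) dz = n₀·(e^(−c·z₁) − e^(−c·z₂)) / (c·(z₂−z₁))
e^(−0.58×1) = 0.5599; e^(−0.58×2.5) = 0.2346
⟨n⟩ = 0.48 × (0.5599 − 0.2346) / (0.58 × 1.5) = 0.48 × 0.3739 = 0.1795

0.179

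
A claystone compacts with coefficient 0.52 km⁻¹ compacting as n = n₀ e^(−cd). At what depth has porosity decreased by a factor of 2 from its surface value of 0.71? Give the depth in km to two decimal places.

1.33 km

n/n₀ = 1/2 ⇒ exp(−c·d) = 1/2 ⇒ d = ln(2) / c
d = 0.6931 / 0.52 = 1.333 km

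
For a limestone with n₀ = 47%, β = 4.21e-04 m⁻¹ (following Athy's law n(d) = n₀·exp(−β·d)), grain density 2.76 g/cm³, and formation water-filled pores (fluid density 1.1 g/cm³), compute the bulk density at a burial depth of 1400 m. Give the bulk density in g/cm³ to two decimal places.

Working in km (1 km = 1000 m; β in km⁻¹ = β in m⁻¹ × 1000):
Porosity at depth: n = 0.47·exp(−0.421×1.4) = 0.47×0.5547 = 0.2607
Bulk density: ρ_b = (1−n)ρ_g + n·ρ_f = 0.7393×2.76 + 0.2607×1.1
       = 2.040 + 0.287 = 2.327 g/cm³

2.33 g/cm³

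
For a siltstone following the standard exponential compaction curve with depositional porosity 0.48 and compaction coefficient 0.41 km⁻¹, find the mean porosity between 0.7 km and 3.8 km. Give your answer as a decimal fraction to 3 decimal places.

0.204

⟨φ⟩ = (1/(z₂−z₁)) ∫ φ₀ e^(−cz) dz = φ₀·(e^(−c·z₁) − e^(−c·z₂)) / (c·(z₂−z₁))
e^(−0.41×0.7) = 0.7505; e^(−0.41×3.8) = 0.2106
⟨φ⟩ = 0.48 × (0.7505 − 0.2106) / (0.41 × 3.1) = 0.48 × 0.4248 = 0.2039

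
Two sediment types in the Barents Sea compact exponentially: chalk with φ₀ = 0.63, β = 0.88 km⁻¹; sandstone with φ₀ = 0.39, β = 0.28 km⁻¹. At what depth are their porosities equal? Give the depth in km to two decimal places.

0.80 km

Set φ₀ₐ e^(−βₐZ) = φ₀ᵦ e^(−βᵦZ) ⇒ ln(φ₀ₐ/φ₀ᵦ) = (βₐ − βᵦ)·Z
Z = ln(0.63/0.39) / (0.88 − 0.28) = 0.4796 / 0.6 = 0.799 km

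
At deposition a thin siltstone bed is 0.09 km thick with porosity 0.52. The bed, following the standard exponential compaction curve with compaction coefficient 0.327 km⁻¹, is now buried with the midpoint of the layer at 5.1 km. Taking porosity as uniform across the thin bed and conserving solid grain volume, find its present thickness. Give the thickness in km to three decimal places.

0.048 km

Porosity at 5.1 km: n = 0.52·exp(−0.327×5.1) = 0.0981
Solid-volume conservation: h(1−n) = h₀(1−n₀) ⇒ h = h₀·(1−n₀)/(1−n)
h = 0.09 × (1 − 0.52)/(1 − 0.0981) = 0.09 × 0.5322 = 0.0479 km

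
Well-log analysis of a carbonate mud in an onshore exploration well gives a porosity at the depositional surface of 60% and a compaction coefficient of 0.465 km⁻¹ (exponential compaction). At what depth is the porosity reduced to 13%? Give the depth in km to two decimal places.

3.29 km

Invert Athy's law: d = ln(n₀/n) / β
d = ln(0.6/0.13) / 0.465 = ln(4.615) / 0.465 = 1.5294 / 0.465 = 3.289 km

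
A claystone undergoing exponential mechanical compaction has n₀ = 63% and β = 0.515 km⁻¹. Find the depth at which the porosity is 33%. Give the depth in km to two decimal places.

Invert Athy's law: Z = ln(n₀/n) / β
Z = ln(0.63/0.33) / 0.515 = ln(1.909) / 0.515 = 0.6466 / 0.515 = 1.256 km

1.26 km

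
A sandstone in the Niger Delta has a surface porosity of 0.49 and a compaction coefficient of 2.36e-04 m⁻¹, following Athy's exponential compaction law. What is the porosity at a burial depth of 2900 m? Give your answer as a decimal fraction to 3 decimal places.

Working in km (1 km = 1000 m; β in km⁻¹ = β in m⁻¹ × 1000):
n = n₀·exp(−β·d) = 0.49 × exp(−0.236 × 2.9) = 0.49 × exp(−0.6844)
  = 0.49 × 0.5044 = 0.2472

0.247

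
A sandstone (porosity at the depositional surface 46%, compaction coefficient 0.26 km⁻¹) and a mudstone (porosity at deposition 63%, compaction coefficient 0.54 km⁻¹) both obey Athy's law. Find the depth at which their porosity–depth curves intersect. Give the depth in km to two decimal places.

1.12 km

Set phi₀ₐ e^(−βₐd) = phi₀ᵦ e^(−βᵦd) ⇒ ln(phi₀ₐ/phi₀ᵦ) = (βₐ − βᵦ)·d
d = ln(0.46/0.63) / (0.26 − 0.54) = -0.3145 / -0.28 = 1.123 km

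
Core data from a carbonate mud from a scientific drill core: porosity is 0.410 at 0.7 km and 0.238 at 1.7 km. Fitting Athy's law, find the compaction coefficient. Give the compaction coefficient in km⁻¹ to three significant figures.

0.544 km⁻¹

Athy: phi(Z) = phi₀ e^(−kZ) ⇒ phi₁/phi₂ = e^{k(Z₂−Z₁)} ⇒ k = ln(phi₁/phi₂)/(Z₂−Z₁)
k = ln(0.41/0.238) / (1.7 − 0.7) = ln(1.723) / 1 = 0.5439 / 1 = 0.5439 km⁻¹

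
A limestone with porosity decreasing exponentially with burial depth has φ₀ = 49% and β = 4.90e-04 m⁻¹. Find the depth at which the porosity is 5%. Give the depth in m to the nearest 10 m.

Working in km (1 km = 1000 m; β in km⁻¹ = β in m⁻¹ × 1000):
Invert Athy's law: z = ln(φ₀/φ) / β
z = ln(0.49/0.05) / 0.49 = ln(9.8) / 0.49 = 2.2824 / 0.49 = 4.658 km

4660 m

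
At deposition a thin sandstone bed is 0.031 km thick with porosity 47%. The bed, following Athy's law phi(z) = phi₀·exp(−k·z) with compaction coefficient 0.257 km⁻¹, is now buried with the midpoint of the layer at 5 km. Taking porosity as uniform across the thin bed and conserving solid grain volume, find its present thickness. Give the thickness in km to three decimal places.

0.019 km

Porosity at 5 km: phi = 0.47·exp(−0.257×5) = 0.1300
Solid-volume conservation: h(1−phi) = h₀(1−phi₀) ⇒ h = h₀·(1−phi₀)/(1−phi)
h = 0.031 × (1 − 0.47)/(1 − 0.1300) = 0.031 × 0.6092 = 0.0189 km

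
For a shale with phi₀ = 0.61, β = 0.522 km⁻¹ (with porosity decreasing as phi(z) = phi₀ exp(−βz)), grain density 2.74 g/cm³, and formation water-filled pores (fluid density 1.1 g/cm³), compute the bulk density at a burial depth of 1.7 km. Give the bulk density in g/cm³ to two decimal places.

2.33 g/cm³

Porosity at depth: phi = 0.61·exp(−0.522×1.7) = 0.61×0.4117 = 0.2512
Bulk density: ρ_b = (1−phi)ρ_g + phi·ρ_f = 0.7488×2.74 + 0.2512×1.1
       = 2.052 + 0.276 = 2.328 g/cm³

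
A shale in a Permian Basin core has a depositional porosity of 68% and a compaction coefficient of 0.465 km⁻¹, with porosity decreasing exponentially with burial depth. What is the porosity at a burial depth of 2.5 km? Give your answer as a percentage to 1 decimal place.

21.3%

n = n₀·exp(−β·d) = 0.68 × exp(−0.465 × 2.5) = 0.68 × exp(−1.163)
  = 0.68 × 0.3127 = 0.2126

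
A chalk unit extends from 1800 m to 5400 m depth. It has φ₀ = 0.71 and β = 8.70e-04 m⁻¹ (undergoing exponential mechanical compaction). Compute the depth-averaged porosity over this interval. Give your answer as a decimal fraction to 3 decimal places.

0.045

Working in km (1 km = 1000 m; β in km⁻¹ = β in m⁻¹ × 1000):
⟨φ⟩ = (1/(Z₂−Z₁)) ∫ φ₀ e^(−βZ) dZ = φ₀·(e^(−β·Z₁) − e^(−β·Z₂)) / (β·(Z₂−Z₁))
e^(−0.87×1.8) = 0.2089; e^(−0.87×5.4) = 0.0091
⟨φ⟩ = 0.71 × (0.2089 − 0.0091) / (0.87 × 3.6) = 0.71 × 0.0638 = 0.0453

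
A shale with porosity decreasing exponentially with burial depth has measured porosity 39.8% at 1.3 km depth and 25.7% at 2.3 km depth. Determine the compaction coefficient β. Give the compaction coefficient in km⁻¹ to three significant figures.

Athy: phi(z) = phi₀ e^(−βz) ⇒ phi₁/phi₂ = e^{β(z₂−z₁)} ⇒ β = ln(phi₁/phi₂)/(z₂−z₁)
β = ln(0.398/0.257) / (2.3 − 1.3) = ln(1.549) / 1 = 0.4374 / 1 = 0.4374 km⁻¹

0.437 km⁻¹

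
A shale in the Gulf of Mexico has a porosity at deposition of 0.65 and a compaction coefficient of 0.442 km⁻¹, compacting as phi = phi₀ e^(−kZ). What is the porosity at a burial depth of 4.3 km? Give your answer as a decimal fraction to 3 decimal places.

0.097

phi = phi₀·exp(−k·Z) = 0.65 × exp(−0.442 × 4.3) = 0.65 × exp(−1.901)
  = 0.65 × 0.1495 = 0.0972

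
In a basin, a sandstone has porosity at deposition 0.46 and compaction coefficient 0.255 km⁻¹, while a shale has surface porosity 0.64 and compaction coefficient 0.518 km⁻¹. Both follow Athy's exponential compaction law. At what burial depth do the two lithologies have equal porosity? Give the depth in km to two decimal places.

1.26 km

Set n₀ₐ e^(−cₐd) = n₀ᵦ e^(−cᵦd) ⇒ ln(n₀ₐ/n₀ᵦ) = (cₐ − cᵦ)·d
d = ln(0.46/0.64) / (0.255 − 0.518) = -0.3302 / -0.263 = 1.256 km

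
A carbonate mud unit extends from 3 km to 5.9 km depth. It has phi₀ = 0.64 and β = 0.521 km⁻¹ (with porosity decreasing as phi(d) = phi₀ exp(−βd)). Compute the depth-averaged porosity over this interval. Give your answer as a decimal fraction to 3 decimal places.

0.069

⟨phi⟩ = (1/(d₂−d₁)) ∫ phi₀ e^(−βd) dd = phi₀·(e^(−β·d₁) − e^(−β·d₂)) / (β·(d₂−d₁))
e^(−0.521×3) = 0.2095; e^(−0.521×5.9) = 0.0462
⟨phi⟩ = 0.64 × (0.2095 − 0.0462) / (0.521 × 2.9) = 0.64 × 0.1081 = 0.0692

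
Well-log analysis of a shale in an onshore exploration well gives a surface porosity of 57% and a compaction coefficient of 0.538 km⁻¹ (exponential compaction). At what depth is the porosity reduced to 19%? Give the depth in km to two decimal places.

2.04 km

Invert Athy's law: d = ln(phi₀/phi) / c
d = ln(0.57/0.19) / 0.538 = ln(3) / 0.538 = 1.0986 / 0.538 = 2.042 km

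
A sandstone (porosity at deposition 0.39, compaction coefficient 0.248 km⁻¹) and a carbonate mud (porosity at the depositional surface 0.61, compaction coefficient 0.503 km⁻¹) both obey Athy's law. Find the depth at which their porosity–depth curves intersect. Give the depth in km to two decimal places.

1.75 km

Set n₀ₐ e^(−cₐZ) = n₀ᵦ e^(−cᵦZ) ⇒ ln(n₀ₐ/n₀ᵦ) = (cₐ − cᵦ)·Z
Z = ln(0.39/0.61) / (0.248 − 0.503) = -0.4473 / -0.255 = 1.754 km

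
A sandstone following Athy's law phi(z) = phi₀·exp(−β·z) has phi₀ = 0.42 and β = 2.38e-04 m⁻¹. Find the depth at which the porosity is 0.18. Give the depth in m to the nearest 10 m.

3560 m

Working in km (1 km = 1000 m; β in km⁻¹ = β in m⁻¹ × 1000):
Invert Athy's law: z = ln(phi₀/phi) / β
z = ln(0.42/0.18) / 0.238 = ln(2.333) / 0.238 = 0.8473 / 0.238 = 3.560 km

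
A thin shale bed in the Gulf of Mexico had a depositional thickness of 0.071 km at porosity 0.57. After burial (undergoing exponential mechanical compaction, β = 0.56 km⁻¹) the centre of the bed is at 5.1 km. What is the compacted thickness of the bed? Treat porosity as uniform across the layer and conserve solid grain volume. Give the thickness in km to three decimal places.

Porosity at 5.1 km: φ = 0.57·exp(−0.56×5.1) = 0.0328
Solid-volume conservation: h(1−φ) = h₀(1−φ₀) ⇒ h = h₀·(1−φ₀)/(1−φ)
h = 0.071 × (1 − 0.57)/(1 − 0.0328) = 0.071 × 0.4446 = 0.0316 km

0.032 km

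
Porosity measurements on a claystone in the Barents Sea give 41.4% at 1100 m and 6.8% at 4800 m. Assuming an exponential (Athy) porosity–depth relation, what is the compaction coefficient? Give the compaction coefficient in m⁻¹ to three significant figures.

Working in km (1 km = 1000 m; β in km⁻¹ = β in m⁻¹ × 1000):
Athy: φ(d) = φ₀ e^(−βd) ⇒ φ₁/φ₂ = e^{β(d₂−d₁)} ⇒ β = ln(φ₁/φ₂)/(d₂−d₁)
β = ln(0.414/0.068) / (4.8 − 1.1) = ln(6.088) / 3.7 = 1.8064 / 3.7 = 0.4882 km⁻¹

0.000488 m⁻¹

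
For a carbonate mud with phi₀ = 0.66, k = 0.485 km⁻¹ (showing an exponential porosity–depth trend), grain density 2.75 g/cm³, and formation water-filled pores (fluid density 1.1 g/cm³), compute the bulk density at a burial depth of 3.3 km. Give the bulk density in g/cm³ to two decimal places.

2.53 g/cm³

Porosity at depth: phi = 0.66·exp(−0.485×3.3) = 0.66×0.2018 = 0.1332
Bulk density: ρ_b = (1−phi)ρ_g + phi·ρ_f = 0.8668×2.75 + 0.1332×1.1
       = 2.384 + 0.147 = 2.530 g/cm³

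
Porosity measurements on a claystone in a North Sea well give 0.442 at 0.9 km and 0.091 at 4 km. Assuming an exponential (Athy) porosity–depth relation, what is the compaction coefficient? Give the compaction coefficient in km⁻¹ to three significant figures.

Athy: n(Z) = n₀ e^(−kZ) ⇒ n₁/n₂ = e^{k(Z₂−Z₁)} ⇒ k = ln(n₁/n₂)/(Z₂−Z₁)
k = ln(0.442/0.091) / (4 − 0.9) = ln(4.857) / 3.1 = 1.5805 / 3.1 = 0.5098 km⁻¹

0.510 km⁻¹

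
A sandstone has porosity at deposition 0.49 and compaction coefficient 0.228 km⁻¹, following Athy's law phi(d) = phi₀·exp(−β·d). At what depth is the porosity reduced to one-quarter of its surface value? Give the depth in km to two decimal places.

6.08 km

phi/phi₀ = 1/4 ⇒ exp(−β·d) = 1/4 ⇒ d = ln(4) / β
d = 1.3863 / 0.228 = 6.080 km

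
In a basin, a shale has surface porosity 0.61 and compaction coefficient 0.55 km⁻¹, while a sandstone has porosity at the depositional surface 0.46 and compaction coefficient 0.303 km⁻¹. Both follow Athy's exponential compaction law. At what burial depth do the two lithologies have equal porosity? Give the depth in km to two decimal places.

Set n₀ₐ e^(−βₐz) = n₀ᵦ e^(−βᵦz) ⇒ ln(n₀ₐ/n₀ᵦ) = (βₐ − βᵦ)·z
z = ln(0.61/0.46) / (0.55 − 0.303) = 0.2822 / 0.247 = 1.143 km

1.14 km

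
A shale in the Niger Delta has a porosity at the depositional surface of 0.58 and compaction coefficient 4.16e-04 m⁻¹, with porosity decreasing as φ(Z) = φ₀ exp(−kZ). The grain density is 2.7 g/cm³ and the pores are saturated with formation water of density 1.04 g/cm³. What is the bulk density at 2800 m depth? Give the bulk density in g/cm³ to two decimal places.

2.40 g/cm³

Working in km (1 km = 1000 m; k in km⁻¹ = k in m⁻¹ × 1000):
Porosity at depth: φ = 0.58·exp(−0.416×2.8) = 0.58×0.3120 = 0.1810
Bulk density: ρ_b = (1−φ)ρ_g + φ·ρ_f = 0.8190×2.7 + 0.1810×1.04
       = 2.211 + 0.188 = 2.400 g/cm³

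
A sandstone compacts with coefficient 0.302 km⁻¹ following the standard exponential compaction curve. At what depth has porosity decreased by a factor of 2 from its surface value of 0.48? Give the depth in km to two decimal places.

2.30 km

phi/phi₀ = 1/2 ⇒ exp(−β·Z) = 1/2 ⇒ Z = ln(2) / β
Z = 0.6931 / 0.302 = 2.295 km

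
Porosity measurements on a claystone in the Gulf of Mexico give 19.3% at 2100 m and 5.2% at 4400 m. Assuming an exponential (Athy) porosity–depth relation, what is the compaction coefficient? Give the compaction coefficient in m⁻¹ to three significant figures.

Working in km (1 km = 1000 m; k in km⁻¹ = k in m⁻¹ × 1000):
Athy: φ(d) = φ₀ e^(−kd) ⇒ φ₁/φ₂ = e^{k(d₂−d₁)} ⇒ k = ln(φ₁/φ₂)/(d₂−d₁)
k = ln(0.193/0.052) / (4.4 − 2.1) = ln(3.712) / 2.3 = 1.3114 / 2.3 = 0.5702 km⁻¹

0.000570 m⁻¹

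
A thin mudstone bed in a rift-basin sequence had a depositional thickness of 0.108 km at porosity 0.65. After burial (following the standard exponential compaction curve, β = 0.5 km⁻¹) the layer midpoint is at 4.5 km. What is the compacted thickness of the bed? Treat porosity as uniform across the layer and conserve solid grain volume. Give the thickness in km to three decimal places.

0.041 km

Porosity at 4.5 km: φ = 0.65·exp(−0.5×4.5) = 0.0685
Solid-volume conservation: h(1−φ) = h₀(1−φ₀) ⇒ h = h₀·(1−φ₀)/(1−φ)
h = 0.108 × (1 − 0.65)/(1 − 0.0685) = 0.108 × 0.3757 = 0.0406 km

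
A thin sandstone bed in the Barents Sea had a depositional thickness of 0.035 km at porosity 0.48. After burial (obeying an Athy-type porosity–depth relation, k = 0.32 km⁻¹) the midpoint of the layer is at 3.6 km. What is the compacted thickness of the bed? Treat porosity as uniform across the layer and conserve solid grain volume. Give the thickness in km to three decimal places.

0.021 km

Porosity at 3.6 km: phi = 0.48·exp(−0.32×3.6) = 0.1517
Solid-volume conservation: h(1−phi) = h₀(1−phi₀) ⇒ h = h₀·(1−phi₀)/(1−phi)
h = 0.035 × (1 − 0.48)/(1 − 0.1517) = 0.035 × 0.6130 = 0.0215 km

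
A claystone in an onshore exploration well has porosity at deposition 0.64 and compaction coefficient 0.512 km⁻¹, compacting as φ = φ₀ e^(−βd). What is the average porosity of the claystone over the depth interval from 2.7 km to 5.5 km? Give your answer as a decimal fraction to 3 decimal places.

0.085

⟨φ⟩ = (1/(d₂−d₁)) ∫ φ₀ e^(−βd) dd = φ₀·(e^(−β·d₁) − e^(−β·d₂)) / (β·(d₂−d₁))
e^(−0.512×2.7) = 0.2510; e^(−0.512×5.5) = 0.0598
⟨φ⟩ = 0.64 × (0.2510 − 0.0598) / (0.512 × 2.8) = 0.64 × 0.1333 = 0.0853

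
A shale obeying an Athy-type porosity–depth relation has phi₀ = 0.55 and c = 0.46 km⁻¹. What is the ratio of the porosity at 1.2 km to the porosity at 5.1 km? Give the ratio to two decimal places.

6.01

phi(Z₁)/phi(Z₂) = e^(−c·Z₁)/e^(−c·Z₂) = e^{c(Z₂−Z₁)}
= exp(0.46 × 3.9) = exp(1.794) = 6.0135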